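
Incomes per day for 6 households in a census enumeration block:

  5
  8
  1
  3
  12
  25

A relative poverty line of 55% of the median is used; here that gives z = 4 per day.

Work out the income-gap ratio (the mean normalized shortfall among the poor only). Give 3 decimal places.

0.500

Poor units: 1, 3 (q = 2 of N = 6).
Relative gaps: 0.7500, 0.2500; sum = 1.000000.
The income-gap ratio divides by q (the poor only): 1.000000 / 2 = 0.500.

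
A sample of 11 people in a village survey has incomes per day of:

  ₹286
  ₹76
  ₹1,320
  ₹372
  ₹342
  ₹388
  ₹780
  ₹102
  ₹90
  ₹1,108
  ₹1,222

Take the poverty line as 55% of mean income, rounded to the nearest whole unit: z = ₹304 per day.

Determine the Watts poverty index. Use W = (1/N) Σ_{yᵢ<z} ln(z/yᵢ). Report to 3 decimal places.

Below the line: ₹76, ₹90, ₹102, ₹286 (q = 4 of N = 11).
Log shortfalls: ln(304/76) = 1.3863; ln(304/90) = 1.2172; ln(304/102) = 1.0921; ln(304/286) = 0.0610.
W = 3.756603 / 11 = 0.342.

0.342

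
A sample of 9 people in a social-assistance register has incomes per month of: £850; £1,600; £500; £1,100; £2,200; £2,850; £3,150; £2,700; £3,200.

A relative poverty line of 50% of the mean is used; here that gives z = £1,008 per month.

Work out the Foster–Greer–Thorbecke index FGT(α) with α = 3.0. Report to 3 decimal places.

0.015

Below z: £500, £850 (q = 2 of N = 9).
Relative gaps: (1008−500)/1008 = 0.5040; (1008−850)/1008 = 0.1567.
Raised to α = 3.0: 0.12800; 0.00385.
Sum = 0.131851; FGT(3.0) = 0.131851 / 9 = 0.015.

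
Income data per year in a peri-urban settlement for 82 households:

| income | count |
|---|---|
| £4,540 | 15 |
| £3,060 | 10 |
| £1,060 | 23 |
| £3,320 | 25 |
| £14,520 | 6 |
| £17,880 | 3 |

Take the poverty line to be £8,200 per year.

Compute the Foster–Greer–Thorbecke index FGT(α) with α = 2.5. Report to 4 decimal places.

Poor units: 23×£1,060, 10×£3,060, 25×£3,320, 15×£4,540 (q = 73 of N = 82).
Relative gaps: (8200−1060)/8200 = 0.8707 (×23); (8200−3060)/8200 = 0.6268 (×10); (8200−3320)/8200 = 0.5951 (×25); (8200−4540)/8200 = 0.4463 (×15).
Raised to α = 2.5: 0.70747 (×23); 0.31108 (×10); 0.27322 (×25); 0.13310 (×15).
Sum = 28.209718; FGT(2.5) = 28.209718 / 82 = 0.3440.

0.3440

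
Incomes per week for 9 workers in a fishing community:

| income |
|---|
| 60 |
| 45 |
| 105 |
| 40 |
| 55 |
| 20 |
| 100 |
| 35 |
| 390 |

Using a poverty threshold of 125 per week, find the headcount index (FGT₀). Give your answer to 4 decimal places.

0.8889

8 of the 9 workers have income below 125.
H = 8/9 = 0.8889.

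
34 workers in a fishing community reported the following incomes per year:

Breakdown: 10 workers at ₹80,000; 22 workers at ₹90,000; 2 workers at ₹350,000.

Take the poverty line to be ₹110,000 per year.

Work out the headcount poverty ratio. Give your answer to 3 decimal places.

32 of the 34 workers have income below ₹110,000.
H = 32/34 = 0.941.

0.941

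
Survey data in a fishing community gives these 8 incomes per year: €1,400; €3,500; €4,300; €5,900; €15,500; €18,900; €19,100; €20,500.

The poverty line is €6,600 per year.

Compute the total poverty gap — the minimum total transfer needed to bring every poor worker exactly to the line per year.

Below the line: €1,400, €3,500, €4,300, €5,900 (q = 4 of N = 8).
Individual gaps: 6600−1400 = 5200; 6600−3500 = 3100; 6600−4300 = 2300; 6600−5900 = 700.
Aggregate gap = €11,300.

€11,300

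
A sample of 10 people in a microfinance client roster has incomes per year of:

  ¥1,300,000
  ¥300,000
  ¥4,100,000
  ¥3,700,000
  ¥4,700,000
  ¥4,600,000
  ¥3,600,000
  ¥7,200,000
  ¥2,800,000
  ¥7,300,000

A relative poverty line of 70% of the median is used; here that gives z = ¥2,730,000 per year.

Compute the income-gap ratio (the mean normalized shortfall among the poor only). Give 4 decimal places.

Below the line: ¥300,000, ¥1,300,000 (q = 2 of N = 10).
Relative gaps: 0.8901, 0.5238; sum = 1.413919.
I averages over the q = 2 poor units only: 1.413919 / 2 = 0.7070.

0.7070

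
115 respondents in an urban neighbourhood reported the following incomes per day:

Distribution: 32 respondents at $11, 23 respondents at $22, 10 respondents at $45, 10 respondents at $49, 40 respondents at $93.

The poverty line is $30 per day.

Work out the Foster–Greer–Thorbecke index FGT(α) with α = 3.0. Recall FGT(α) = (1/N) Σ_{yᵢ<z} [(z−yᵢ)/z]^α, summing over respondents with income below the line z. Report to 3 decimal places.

Poor units: 32×$11, 23×$22 (q = 55 of N = 115).
Shortfall ratios: (30−11)/30 = 0.6333 (×32); (30−22)/30 = 0.2667 (×23).
Raised to α = 3.0: 0.25404 (×32); 0.01896 (×23).
Sum = 8.565333; FGT(3.0) = 8.565333 / 115 = 0.074.

0.074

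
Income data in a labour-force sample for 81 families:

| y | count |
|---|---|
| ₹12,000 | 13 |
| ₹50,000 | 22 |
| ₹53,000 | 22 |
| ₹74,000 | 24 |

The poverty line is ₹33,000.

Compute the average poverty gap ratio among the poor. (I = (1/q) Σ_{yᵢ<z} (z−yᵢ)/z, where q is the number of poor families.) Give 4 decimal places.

0.6364

Incomes under z: 13×₹12,000 (q = 13 of N = 81).
Relative gaps: 0.6364 (×13); sum = 8.272727.
I averages over the q = 13 poor units only: 8.272727 / 13 = 0.6364.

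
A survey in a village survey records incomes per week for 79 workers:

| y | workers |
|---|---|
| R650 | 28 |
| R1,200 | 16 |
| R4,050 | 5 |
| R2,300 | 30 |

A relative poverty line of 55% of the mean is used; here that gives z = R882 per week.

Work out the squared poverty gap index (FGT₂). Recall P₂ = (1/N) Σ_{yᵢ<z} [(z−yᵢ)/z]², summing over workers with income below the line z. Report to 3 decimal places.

0.025

Poor units: 28×R650 (q = 28 of N = 79).
Gap ratios (z−y)/z: (882−650)/882 = 0.2630 (×28).
Squared: 0.0692 (×28).
Sum = 1.937300; P₂ = 1.937300 / 79 = 0.025.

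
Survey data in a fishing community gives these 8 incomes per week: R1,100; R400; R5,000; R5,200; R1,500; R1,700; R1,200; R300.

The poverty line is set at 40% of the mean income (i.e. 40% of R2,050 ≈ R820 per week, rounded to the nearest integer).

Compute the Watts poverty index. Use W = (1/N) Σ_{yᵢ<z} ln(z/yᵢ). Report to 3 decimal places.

0.215

Below z: R300, R400 (q = 2 of N = 8).
ln(z/y) terms: ln(820/300) = 1.0055; ln(820/400) = 0.7178.
W = 1.723362 / 8 = 0.215.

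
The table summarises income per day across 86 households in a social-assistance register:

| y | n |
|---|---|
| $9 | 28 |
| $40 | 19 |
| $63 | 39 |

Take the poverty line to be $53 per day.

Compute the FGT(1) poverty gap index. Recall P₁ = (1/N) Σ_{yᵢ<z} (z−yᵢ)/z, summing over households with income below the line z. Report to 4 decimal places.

0.3245

Poor units: 28×$9, 19×$40 (q = 47 of N = 86).
Shortfall ratios: (53−9)/53 = 0.8302 (×28); (53−40)/53 = 0.2453 (×19).
Sum of shortfalls = 27.905660; P₁ averages over all N: 27.905660 / 86 = 0.3245.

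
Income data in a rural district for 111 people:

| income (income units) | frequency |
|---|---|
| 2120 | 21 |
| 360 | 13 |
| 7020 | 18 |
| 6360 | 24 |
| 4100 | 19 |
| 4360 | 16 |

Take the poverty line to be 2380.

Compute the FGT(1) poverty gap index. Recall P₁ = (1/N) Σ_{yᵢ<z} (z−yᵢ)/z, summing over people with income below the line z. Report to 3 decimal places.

Incomes under z: 13×360, 21×2120 (q = 34 of N = 111).
Shortfall ratios: (2380−360)/2380 = 0.8487 (×13); (2380−2120)/2380 = 0.1092 (×21).
Sum of shortfalls = 13.327731; P₁ averages over all N: 13.327731 / 111 = 0.120.

0.120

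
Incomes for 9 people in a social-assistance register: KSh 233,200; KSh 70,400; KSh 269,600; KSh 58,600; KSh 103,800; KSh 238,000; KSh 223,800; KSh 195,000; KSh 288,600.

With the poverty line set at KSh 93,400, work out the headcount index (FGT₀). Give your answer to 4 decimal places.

2 of the 9 people have income below KSh 93,400.
H = 2/9 = 0.2222.

0.2222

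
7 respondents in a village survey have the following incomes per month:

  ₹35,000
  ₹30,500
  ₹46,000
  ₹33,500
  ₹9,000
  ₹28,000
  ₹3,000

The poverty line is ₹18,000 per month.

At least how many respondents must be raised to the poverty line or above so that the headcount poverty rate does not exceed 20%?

Currently q = 2 of N = 7 are below the line (H = 0.286).
A headcount ratio of at most 20% allows at most ⌊0.20 × 7⌋ = 1 poor respondents.
So at least 2 − 1 = 1 must be lifted.

1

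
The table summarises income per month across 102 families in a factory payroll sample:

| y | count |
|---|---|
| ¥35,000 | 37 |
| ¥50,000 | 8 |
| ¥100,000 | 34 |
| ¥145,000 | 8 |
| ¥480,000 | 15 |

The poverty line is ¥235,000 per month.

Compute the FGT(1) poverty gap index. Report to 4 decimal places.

Poor units: 37×¥35,000, 8×¥50,000, 34×¥100,000, 8×¥145,000 (q = 87 of N = 102).
Gap ratios (z−y)/z: (235000−35000)/235000 = 0.8511 (×37); (235000−50000)/235000 = 0.7872 (×8); (235000−100000)/235000 = 0.5745 (×34); (235000−145000)/235000 = 0.3830 (×8).
Sum of shortfalls = 60.382979; P₁ averages over all N: 60.382979 / 102 = 0.5920.

0.5920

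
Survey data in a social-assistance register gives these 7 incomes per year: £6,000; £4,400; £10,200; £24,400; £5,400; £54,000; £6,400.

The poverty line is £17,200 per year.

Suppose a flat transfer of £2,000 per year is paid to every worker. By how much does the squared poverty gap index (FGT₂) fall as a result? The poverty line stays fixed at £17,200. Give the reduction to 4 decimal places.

Before: below the line — £4,400, £5,400, £6,000, £6,400, £10,200; squared poverty gap index (FGT₂) = 0.286912.
After the £2,000 transfer: below the line — £6,400, £7,400, £8,000, £8,400, £12,200; squared poverty gap index (FGT₂) = 0.193039.
Reduction = 0.286912 − 0.193039 = 0.0939.

0.0939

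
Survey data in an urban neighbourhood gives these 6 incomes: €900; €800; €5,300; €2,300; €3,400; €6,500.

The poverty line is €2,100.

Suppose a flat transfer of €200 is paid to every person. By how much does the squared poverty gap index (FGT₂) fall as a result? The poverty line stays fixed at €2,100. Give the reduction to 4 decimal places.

0.0348

Before: below the line — €800, €900; squared poverty gap index (FGT₂) = 0.118292.
After the €200 transfer: below the line — €1,000, €1,100; squared poverty gap index (FGT₂) = 0.083522.
Reduction = 0.118292 − 0.083522 = 0.0348.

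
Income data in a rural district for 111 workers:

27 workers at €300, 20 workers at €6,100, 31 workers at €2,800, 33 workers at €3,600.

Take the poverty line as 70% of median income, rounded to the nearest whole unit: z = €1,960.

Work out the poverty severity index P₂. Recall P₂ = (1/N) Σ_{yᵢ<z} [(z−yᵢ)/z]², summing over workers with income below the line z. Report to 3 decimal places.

0.174

Below the line: 27×€300 (q = 27 of N = 111).
Relative gaps: (1960−300)/1960 = 0.8469 (×27).
Squared: 0.7173 (×27).
Sum = 19.367243; P₂ = 19.367243 / 111 = 0.174.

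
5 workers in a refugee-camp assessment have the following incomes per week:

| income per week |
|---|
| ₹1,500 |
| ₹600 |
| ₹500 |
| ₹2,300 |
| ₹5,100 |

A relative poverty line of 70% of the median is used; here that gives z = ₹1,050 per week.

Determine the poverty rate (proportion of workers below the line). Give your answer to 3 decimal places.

2 of the 5 workers have income below ₹1,050.
H = 2/5 = 0.400.

0.400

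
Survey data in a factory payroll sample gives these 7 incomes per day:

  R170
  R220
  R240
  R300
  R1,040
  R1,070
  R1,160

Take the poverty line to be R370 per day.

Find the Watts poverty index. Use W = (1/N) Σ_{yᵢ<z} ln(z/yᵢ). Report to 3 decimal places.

Poor units: R170, R220, R240, R300 (q = 4 of N = 7).
ln(z/y) terms: ln(370/170) = 0.7777; ln(370/220) = 0.5199; ln(370/240) = 0.4329; ln(370/300) = 0.2097.
W = 1.940165 / 7 = 0.277.

0.277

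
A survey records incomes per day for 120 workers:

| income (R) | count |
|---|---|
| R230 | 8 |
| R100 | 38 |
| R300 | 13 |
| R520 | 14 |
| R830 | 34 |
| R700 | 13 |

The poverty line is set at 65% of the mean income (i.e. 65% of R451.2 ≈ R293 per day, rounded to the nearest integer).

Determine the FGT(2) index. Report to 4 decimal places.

Below the line: 38×R100, 8×R230 (q = 46 of N = 120).
Gap ratios (z−y)/z: (293−100)/293 = 0.6587 (×38); (293−230)/293 = 0.2150 (×8).
Squared: 0.4339 (×38); 0.0462 (×8).
Sum = 16.857669; P₂ = 16.857669 / 120 = 0.1405.

0.1405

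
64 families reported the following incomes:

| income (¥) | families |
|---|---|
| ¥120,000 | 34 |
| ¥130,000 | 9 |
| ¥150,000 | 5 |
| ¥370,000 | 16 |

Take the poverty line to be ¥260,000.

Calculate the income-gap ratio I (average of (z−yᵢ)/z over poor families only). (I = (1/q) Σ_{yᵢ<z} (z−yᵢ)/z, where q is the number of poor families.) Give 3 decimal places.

Below the line: 34×¥120,000, 9×¥130,000, 5×¥150,000 (q = 48 of N = 64).
Relative gaps: 0.5385 (×34), 0.5000 (×9), 0.4231 (×5); sum = 24.923077.
The income-gap ratio divides by q (the poor only): 24.923077 / 48 = 0.519.

0.519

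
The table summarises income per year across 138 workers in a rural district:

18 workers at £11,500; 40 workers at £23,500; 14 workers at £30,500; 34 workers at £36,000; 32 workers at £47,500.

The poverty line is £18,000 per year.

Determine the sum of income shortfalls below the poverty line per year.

Below the line: 18×£11,500 (q = 18 of N = 138).
Individual gaps: 18×(18000−11500) = 117000.
Aggregate gap = £117,000.

£117,000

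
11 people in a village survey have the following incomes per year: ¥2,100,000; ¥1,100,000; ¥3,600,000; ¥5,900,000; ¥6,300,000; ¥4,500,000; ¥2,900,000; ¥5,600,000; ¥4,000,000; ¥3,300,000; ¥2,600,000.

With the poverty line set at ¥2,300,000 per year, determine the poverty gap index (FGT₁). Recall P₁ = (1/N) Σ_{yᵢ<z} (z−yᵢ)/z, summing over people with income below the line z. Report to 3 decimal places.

Below z: ¥1,100,000, ¥2,100,000 (q = 2 of N = 11).
Shortfall ratios: (2300000−1100000)/2300000 = 0.5217; (2300000−2100000)/2300000 = 0.0870.
Sum of shortfalls = 0.608696; P₁ averages over all N: 0.608696 / 11 = 0.055.

0.055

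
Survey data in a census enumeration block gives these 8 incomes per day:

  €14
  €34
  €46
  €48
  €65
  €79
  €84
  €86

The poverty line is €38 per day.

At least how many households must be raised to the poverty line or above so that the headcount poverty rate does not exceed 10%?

2

2 of the 8 households are poor, so H = 2/8 = 0.250.
A headcount ratio of at most 10% allows at most ⌊0.10 × 8⌋ = 0 poor households.
So at least 2 − 0 = 2 must be lifted.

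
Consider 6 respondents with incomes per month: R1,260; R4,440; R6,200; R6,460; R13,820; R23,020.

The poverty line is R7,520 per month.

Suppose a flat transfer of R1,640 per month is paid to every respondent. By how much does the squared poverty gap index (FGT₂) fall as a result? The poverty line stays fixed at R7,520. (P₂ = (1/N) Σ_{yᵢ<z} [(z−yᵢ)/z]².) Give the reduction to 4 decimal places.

0.0829

Before: below the line — R1,260, R4,440, R6,200, R6,460; squared poverty gap index (FGT₂) = 0.151900.
After the R1,640 transfer: below the line — R2,900, R6,080; squared poverty gap index (FGT₂) = 0.069018.
Reduction = 0.151900 − 0.069018 = 0.0829.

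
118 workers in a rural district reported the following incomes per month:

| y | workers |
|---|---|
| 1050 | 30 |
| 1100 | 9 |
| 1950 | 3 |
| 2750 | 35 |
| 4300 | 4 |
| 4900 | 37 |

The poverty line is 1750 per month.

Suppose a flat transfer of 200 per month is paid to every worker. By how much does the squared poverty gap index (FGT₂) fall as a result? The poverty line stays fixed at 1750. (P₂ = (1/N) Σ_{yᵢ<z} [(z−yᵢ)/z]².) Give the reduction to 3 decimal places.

0.025

Before: below the line — 30×1050, 9×1100; squared poverty gap index (FGT₂) = 0.05120.
After the 200 transfer: below the line — 30×1250, 9×1300; squared poverty gap index (FGT₂) = 0.02580.
Reduction = 0.05120 − 0.02580 = 0.025.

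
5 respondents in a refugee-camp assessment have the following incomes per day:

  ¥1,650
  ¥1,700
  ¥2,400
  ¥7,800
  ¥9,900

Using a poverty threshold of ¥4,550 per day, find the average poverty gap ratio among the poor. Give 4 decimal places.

Incomes under z: ¥1,650, ¥1,700, ¥2,400 (q = 3 of N = 5).
Shortfall ratios (z−y)/z: 0.6374, 0.6264, 0.4725; sum = 1.736264.
The income-gap ratio divides by q (the poor only): 1.736264 / 3 = 0.5788.

0.5788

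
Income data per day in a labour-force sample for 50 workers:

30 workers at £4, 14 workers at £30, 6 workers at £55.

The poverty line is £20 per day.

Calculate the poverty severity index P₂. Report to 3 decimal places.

Poor units: 30×£4 (q = 30 of N = 50).
Shortfall ratios: (20−4)/20 = 0.8000 (×30).
Squared: 0.6400 (×30).
Sum = 19.200000; P₂ = 19.200000 / 50 = 0.384.

0.384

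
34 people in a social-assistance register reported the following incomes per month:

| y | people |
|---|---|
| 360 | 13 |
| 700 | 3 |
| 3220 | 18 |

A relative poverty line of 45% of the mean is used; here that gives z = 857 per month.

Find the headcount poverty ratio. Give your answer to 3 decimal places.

0.471

16 of the 34 people have income below 857.
H = 16/34 = 0.471.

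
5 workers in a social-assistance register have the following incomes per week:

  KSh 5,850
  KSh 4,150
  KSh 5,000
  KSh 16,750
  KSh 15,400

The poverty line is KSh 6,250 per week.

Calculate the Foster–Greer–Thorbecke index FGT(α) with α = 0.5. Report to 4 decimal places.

0.2560

Below z: KSh 4,150, KSh 5,000, KSh 5,850 (q = 3 of N = 5).
Relative gaps: (6250−4150)/6250 = 0.3360; (6250−5000)/6250 = 0.2000; (6250−5850)/6250 = 0.0640.
Raised to α = 0.5: 0.57966; 0.44721; 0.25298.
Sum = 1.279851; FGT(0.5) = 1.279851 / 5 = 0.2560.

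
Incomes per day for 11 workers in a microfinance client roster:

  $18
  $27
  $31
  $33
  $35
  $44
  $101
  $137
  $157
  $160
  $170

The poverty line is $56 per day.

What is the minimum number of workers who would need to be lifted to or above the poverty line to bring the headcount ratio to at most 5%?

6 of the 11 workers are poor, so H = 6/11 = 0.545.
A headcount ratio of at most 5% allows at most ⌊0.05 × 11⌋ = 0 poor workers.
So at least 6 − 0 = 6 must be lifted.

6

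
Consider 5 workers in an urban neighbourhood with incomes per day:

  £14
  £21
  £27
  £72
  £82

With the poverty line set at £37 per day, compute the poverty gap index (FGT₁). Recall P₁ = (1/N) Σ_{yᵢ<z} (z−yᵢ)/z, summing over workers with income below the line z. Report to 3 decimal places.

0.265

Below z: £14, £21, £27 (q = 3 of N = 5).
Relative gaps: (37−14)/37 = 0.6216; (37−21)/37 = 0.4324; (37−27)/37 = 0.2703.
Sum of shortfalls = 1.324324; P₁ averages over all N: 1.324324 / 5 = 0.265.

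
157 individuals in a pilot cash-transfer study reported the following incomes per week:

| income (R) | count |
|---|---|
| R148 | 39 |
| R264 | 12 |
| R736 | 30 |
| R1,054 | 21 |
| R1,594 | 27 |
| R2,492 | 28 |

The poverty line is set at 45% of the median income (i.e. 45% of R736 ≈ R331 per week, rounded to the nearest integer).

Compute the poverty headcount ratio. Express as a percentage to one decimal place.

32.5%

51 of the 157 individuals have income below R331.
H = 51/157 = 32.5%.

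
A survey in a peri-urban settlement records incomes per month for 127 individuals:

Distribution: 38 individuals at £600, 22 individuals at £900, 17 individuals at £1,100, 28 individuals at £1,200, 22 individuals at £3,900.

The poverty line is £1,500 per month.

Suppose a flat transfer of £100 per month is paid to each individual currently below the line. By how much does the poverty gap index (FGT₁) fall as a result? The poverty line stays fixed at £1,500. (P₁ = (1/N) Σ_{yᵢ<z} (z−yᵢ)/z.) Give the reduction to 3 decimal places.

0.055

Before: below the line — 38×£600, 22×£900, 17×£1,100, 28×£1,200; poverty gap index (FGT₁) = 0.32861.
After the £100 transfer: below the line — 38×£700, 22×£1,000, 17×£1,200, 28×£1,300; poverty gap index (FGT₁) = 0.27349.
Reduction = 0.32861 − 0.27349 = 0.055.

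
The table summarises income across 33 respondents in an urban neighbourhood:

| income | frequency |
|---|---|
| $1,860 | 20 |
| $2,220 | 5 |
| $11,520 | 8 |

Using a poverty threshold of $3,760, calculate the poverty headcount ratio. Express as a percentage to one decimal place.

25 of the 33 respondents have income below $3,760.
H = 25/33 = 75.8%.

75.8%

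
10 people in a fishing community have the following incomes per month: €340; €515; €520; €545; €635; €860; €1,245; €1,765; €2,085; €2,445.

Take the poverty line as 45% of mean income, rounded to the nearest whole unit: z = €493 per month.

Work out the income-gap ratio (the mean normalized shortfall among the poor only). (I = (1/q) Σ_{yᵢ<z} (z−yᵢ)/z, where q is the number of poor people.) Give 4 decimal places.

Below the line: €340 (q = 1 of N = 10).
Shortfall ratios (z−y)/z: 0.3103; sum = 0.310345.
The income-gap ratio divides by q (the poor only): 0.310345 / 1 = 0.3103.

0.3103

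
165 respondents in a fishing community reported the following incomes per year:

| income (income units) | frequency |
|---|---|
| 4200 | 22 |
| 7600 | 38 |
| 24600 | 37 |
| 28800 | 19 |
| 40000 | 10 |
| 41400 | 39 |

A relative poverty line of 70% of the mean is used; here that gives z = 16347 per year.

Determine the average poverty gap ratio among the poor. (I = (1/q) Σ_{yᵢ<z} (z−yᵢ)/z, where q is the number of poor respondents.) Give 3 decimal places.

0.611

Below the line: 22×4200, 38×7600 (q = 60 of N = 165).
Relative gaps: 0.7431 (×22), 0.5351 (×38); sum = 36.680737.
I averages over the q = 60 poor units only: 36.680737 / 60 = 0.611.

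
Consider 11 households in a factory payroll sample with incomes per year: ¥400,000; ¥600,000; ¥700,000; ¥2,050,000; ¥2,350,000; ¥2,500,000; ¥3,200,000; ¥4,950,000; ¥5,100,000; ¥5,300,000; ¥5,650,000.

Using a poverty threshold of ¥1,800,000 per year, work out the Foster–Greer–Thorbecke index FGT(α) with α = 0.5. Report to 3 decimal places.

Below the line: ¥400,000, ¥600,000, ¥700,000 (q = 3 of N = 11).
Relative gaps: (1800000−400000)/1800000 = 0.7778; (1800000−600000)/1800000 = 0.6667; (1800000−700000)/1800000 = 0.6111.
Raised to α = 0.5: 0.88192; 0.81650; 0.78174.
Sum = 2.480150; FGT(0.5) = 2.480150 / 11 = 0.225.

0.225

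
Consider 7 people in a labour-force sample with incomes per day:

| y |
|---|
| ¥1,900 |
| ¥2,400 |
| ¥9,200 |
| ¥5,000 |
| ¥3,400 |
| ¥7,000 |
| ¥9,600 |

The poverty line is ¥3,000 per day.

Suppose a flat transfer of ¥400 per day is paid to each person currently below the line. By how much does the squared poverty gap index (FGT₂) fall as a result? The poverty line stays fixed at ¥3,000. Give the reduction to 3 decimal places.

0.017

Before: below the line — ¥1,900, ¥2,400; squared poverty gap index (FGT₂) = 0.02492.
After the ¥400 transfer: below the line — ¥2,300, ¥2,800; squared poverty gap index (FGT₂) = 0.00841.
Reduction = 0.02492 − 0.00841 = 0.017.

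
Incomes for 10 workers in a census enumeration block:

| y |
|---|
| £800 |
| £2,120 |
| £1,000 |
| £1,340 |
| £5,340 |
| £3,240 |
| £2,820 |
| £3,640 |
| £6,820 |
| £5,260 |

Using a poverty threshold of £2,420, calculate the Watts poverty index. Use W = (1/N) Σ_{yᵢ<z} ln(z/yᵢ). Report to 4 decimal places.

0.2714

Incomes under z: £800, £1,000, £1,340, £2,120 (q = 4 of N = 10).
Log gaps: ln(2420/800) = 1.1069; ln(2420/1000) = 0.8838; ln(2420/1340) = 0.5911; ln(2420/2120) = 0.1324.
W = 2.714128 / 10 = 0.2714.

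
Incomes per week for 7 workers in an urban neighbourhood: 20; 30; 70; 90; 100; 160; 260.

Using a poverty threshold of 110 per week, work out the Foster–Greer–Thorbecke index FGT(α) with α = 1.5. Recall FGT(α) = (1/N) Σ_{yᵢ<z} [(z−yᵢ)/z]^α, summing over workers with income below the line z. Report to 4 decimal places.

0.2406

Poor units: 20, 30, 70, 90, 100 (q = 5 of N = 7).
Relative gaps: (110−20)/110 = 0.8182; (110−30)/110 = 0.7273; (110−70)/110 = 0.3636; (110−90)/110 = 0.1818; (110−100)/110 = 0.0909.
Raised to α = 1.5: 0.74007; 0.62022; 0.21928; 0.07753; 0.02741.
Sum = 1.684512; FGT(1.5) = 1.684512 / 7 = 0.2406.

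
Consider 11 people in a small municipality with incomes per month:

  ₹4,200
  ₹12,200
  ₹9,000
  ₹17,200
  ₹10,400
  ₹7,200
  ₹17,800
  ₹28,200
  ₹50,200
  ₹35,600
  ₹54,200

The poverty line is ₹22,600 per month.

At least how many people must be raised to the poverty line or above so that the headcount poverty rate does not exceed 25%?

5

Currently q = 7 of N = 11 are below the line (H = 0.636).
A headcount ratio of at most 25% allows at most ⌊0.25 × 11⌋ = 2 poor people.
So at least 7 − 2 = 5 must be lifted.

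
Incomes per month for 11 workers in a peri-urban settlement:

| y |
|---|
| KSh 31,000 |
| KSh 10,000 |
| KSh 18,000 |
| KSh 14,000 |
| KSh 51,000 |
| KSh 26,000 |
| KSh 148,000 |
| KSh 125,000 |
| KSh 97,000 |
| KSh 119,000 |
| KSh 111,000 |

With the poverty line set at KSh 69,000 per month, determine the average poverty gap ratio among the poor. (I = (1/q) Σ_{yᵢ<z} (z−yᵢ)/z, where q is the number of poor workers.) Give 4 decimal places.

Below z: KSh 10,000, KSh 14,000, KSh 18,000, KSh 26,000, KSh 31,000, KSh 51,000 (q = 6 of N = 11).
Relative gaps: 0.8551, 0.7971, 0.7391, 0.6232, 0.5507, 0.2609; sum = 3.826087.
The income-gap ratio divides by q (the poor only): 3.826087 / 6 = 0.6377.

0.6377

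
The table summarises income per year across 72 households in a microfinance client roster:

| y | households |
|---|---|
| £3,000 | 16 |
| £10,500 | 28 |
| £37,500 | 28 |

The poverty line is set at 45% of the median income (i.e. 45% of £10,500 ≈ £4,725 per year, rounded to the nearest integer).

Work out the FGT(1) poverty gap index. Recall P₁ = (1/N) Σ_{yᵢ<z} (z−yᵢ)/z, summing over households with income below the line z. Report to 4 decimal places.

Incomes under z: 16×£3,000 (q = 16 of N = 72).
Relative gaps: (4725−3000)/4725 = 0.3651 (×16).
Σ = 5.841270. Dividing by the full population N = 72 gives P₁ = 0.0811.

0.0811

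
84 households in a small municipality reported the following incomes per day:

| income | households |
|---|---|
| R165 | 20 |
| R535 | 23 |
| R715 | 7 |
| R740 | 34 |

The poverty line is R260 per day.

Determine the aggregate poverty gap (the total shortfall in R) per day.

R1,900

Below the line: 20×R165 (q = 20 of N = 84).
Individual gaps: 20×(260−165) = 1900.
Aggregate gap = R1,900.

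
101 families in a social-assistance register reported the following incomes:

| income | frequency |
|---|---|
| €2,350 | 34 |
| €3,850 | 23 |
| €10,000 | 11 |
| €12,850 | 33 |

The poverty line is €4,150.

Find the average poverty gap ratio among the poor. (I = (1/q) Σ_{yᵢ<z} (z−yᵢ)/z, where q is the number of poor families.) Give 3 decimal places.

0.288

Below the line: 34×€2,350, 23×€3,850 (q = 57 of N = 101).
Relative gaps: 0.4337 (×34), 0.0723 (×23); sum = 16.409639.
I averages over the q = 57 poor units only: 16.409639 / 57 = 0.288.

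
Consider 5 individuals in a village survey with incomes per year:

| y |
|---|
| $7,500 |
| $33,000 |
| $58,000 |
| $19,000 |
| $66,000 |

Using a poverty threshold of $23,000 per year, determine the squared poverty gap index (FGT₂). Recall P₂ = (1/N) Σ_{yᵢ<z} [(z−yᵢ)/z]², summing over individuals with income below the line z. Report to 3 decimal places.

0.097

Below z: $7,500, $19,000 (q = 2 of N = 5).
Normalized shortfalls: (23000−7500)/23000 = 0.6739; (23000−19000)/23000 = 0.1739.
Squared: 0.4542; 0.0302.
Sum = 0.484405; P₂ = 0.484405 / 5 = 0.097.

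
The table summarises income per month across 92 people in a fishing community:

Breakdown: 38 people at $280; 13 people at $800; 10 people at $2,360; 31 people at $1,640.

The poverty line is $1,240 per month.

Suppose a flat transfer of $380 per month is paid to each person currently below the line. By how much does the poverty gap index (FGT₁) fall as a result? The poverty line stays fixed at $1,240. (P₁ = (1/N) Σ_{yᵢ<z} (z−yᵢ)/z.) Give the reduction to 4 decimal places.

0.1699

Before: below the line — 38×$280, 13×$800; poverty gap index (FGT₁) = 0.369916.
After the $380 transfer: below the line — 38×$660, 13×$1,180; poverty gap index (FGT₁) = 0.200035.
Reduction = 0.369916 − 0.200035 = 0.1699.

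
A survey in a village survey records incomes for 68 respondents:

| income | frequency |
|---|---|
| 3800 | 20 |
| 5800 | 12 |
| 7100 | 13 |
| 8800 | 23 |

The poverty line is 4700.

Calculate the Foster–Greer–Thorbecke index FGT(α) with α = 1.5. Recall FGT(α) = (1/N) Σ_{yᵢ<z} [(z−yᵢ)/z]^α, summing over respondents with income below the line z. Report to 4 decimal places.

Incomes under z: 20×3800 (q = 20 of N = 68).
Gap ratios (z−y)/z: (4700−3800)/4700 = 0.1915 (×20).
Raised to α = 1.5: 0.08379 (×20).
Sum = 1.675896; FGT(1.5) = 1.675896 / 68 = 0.0246.

0.0246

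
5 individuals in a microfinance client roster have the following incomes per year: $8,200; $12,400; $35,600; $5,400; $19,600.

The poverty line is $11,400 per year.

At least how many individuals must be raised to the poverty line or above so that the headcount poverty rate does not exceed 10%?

Currently q = 2 of N = 5 are below the line (H = 0.400).
A headcount ratio of at most 10% allows at most ⌊0.10 × 5⌋ = 0 poor individuals.
So at least 2 − 0 = 2 must be lifted.

2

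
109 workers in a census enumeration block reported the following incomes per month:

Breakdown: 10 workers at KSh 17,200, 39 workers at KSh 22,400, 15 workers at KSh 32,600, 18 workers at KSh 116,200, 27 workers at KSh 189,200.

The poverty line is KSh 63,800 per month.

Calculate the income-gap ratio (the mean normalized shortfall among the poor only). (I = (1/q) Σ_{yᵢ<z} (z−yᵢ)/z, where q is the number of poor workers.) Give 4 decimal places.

0.6242

Below z: 10×KSh 17,200, 39×KSh 22,400, 15×KSh 32,600 (q = 64 of N = 109).
Relative gaps: 0.7304 (×10), 0.6489 (×39), 0.4890 (×15); sum = 39.946708.
The income-gap ratio divides by q (the poor only): 39.946708 / 64 = 0.6242.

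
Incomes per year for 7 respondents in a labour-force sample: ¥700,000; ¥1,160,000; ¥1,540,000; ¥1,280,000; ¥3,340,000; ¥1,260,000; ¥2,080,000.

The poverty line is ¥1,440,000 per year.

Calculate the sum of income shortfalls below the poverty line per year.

Below the line: ¥700,000, ¥1,160,000, ¥1,260,000, ¥1,280,000 (q = 4 of N = 7).
Individual gaps: 1440000−700000 = 740000; 1440000−1160000 = 280000; 1440000−1260000 = 180000; 1440000−1280000 = 160000.
Aggregate gap = ¥1,360,000.

¥1,360,000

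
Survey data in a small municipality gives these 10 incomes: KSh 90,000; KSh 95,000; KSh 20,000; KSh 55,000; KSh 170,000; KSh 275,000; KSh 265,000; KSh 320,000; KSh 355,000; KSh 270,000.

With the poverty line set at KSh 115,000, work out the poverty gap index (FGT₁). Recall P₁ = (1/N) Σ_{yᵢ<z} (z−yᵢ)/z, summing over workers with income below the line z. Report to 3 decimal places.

Poor units: KSh 20,000, KSh 55,000, KSh 90,000, KSh 95,000 (q = 4 of N = 10).
Normalized shortfalls: (115000−20000)/115000 = 0.8261; (115000−55000)/115000 = 0.5217; (115000−90000)/115000 = 0.2174; (115000−95000)/115000 = 0.1739.
Sum of shortfalls = 1.739130; P₁ averages over all N: 1.739130 / 10 = 0.174.

0.174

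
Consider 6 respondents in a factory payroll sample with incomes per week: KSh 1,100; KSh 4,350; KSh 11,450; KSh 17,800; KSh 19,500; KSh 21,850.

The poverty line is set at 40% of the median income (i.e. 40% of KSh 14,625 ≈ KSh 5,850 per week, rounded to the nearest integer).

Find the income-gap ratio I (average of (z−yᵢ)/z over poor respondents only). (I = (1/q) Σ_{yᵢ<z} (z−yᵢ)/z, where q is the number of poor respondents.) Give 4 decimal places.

0.5342

Below z: KSh 1,100, KSh 4,350 (q = 2 of N = 6).
Shortfall ratios (z−y)/z: 0.8120, 0.2564; sum = 1.068376.
The income-gap ratio divides by q (the poor only): 1.068376 / 2 = 0.5342.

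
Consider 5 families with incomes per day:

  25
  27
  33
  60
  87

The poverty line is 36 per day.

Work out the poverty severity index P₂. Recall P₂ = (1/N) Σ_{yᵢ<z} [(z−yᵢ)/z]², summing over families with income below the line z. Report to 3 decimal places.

0.033

Poor units: 25, 27, 33 (q = 3 of N = 5).
Gap ratios (z−y)/z: (36−25)/36 = 0.3056; (36−27)/36 = 0.2500; (36−33)/36 = 0.0833.
Squared: 0.0934; 0.0625; 0.0069.
Sum = 0.162809; P₂ = 0.162809 / 5 = 0.033.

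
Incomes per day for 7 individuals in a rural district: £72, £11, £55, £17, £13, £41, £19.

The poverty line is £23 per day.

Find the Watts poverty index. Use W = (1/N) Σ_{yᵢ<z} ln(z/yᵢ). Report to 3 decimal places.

0.257

Incomes under z: £11, £13, £17, £19 (q = 4 of N = 7).
Log shortfalls: ln(23/11) = 0.7376; ln(23/13) = 0.5705; ln(23/17) = 0.3023; ln(23/19) = 0.1911.
W = 1.801480 / 7 = 0.257.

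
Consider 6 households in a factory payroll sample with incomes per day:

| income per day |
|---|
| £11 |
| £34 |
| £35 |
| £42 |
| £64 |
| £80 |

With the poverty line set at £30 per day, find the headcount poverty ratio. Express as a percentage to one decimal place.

16.7%

1 of the 6 households have income below £30.
H = 1/6 = 16.7%.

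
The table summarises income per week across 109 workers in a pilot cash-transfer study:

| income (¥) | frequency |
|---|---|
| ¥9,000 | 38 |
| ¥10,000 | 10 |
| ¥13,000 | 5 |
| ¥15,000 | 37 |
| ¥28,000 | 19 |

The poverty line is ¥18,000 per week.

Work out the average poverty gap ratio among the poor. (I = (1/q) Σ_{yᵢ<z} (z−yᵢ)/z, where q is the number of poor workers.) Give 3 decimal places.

Incomes under z: 38×¥9,000, 10×¥10,000, 5×¥13,000, 37×¥15,000 (q = 90 of N = 109).
Shortfall ratios (z−y)/z: 0.5000 (×38), 0.4444 (×10), 0.2778 (×5), 0.1667 (×37); sum = 31.000000.
I averages over the q = 90 poor units only: 31.000000 / 90 = 0.344.

0.344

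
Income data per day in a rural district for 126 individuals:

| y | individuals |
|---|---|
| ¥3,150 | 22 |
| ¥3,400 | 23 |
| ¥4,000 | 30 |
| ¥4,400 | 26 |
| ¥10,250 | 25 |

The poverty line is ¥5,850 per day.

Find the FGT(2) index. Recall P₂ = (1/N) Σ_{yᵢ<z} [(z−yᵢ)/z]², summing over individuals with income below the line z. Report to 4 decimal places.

Below z: 22×¥3,150, 23×¥3,400, 30×¥4,000, 26×¥4,400 (q = 101 of N = 126).
Gap ratios (z−y)/z: (5850−3150)/5850 = 0.4615 (×22); (5850−3400)/5850 = 0.4188 (×23); (5850−4000)/5850 = 0.3162 (×30); (5850−4400)/5850 = 0.2479 (×26).
Squared: 0.2130 (×22); 0.1754 (×23); 0.1000 (×30); 0.0614 (×26).
Sum = 13.318066; P₂ = 13.318066 / 126 = 0.1057.

0.1057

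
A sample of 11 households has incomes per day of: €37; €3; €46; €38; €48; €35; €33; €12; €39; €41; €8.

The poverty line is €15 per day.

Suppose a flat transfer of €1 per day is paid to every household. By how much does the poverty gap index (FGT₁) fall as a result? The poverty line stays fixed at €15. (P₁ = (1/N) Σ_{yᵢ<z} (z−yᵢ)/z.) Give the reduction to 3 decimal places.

0.018

Before: below the line — €3, €8, €12; poverty gap index (FGT₁) = 0.13333.
After the €1 transfer: below the line — €4, €9, €13; poverty gap index (FGT₁) = 0.11515.
Reduction = 0.13333 − 0.11515 = 0.018.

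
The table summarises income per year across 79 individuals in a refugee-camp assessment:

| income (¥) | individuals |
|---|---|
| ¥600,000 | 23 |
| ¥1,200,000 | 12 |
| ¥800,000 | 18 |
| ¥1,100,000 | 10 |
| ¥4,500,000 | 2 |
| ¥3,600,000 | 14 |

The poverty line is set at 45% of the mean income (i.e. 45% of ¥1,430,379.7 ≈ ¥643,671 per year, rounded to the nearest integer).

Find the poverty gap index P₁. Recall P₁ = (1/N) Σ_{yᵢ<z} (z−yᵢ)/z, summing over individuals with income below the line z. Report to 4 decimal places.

0.0198

Poor units: 23×¥600,000 (q = 23 of N = 79).
Relative gaps: (643671−600000)/643671 = 0.0678 (×23).
Sum of shortfalls = 1.560476; P₁ averages over all N: 1.560476 / 79 = 0.0198.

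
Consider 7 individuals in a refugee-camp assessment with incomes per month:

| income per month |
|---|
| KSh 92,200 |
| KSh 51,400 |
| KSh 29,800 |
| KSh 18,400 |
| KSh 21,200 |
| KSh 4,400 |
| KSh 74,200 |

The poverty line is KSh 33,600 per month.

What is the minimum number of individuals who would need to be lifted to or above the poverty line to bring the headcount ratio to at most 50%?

1

4 of the 7 individuals are poor, so H = 4/7 = 0.571.
A headcount ratio of at most 50% allows at most ⌊0.50 × 7⌋ = 3 poor individuals.
So at least 4 − 3 = 1 must be lifted.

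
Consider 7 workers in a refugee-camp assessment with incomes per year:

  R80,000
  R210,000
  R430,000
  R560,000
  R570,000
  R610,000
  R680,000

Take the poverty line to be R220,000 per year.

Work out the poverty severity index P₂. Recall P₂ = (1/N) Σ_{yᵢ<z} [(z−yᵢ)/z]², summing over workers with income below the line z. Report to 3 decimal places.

Below z: R80,000, R210,000 (q = 2 of N = 7).
Normalized shortfalls: (220000−80000)/220000 = 0.6364; (220000−210000)/220000 = 0.0455.
Squared: 0.4050; 0.0021.
Sum = 0.407025; P₂ = 0.407025 / 7 = 0.058.

0.058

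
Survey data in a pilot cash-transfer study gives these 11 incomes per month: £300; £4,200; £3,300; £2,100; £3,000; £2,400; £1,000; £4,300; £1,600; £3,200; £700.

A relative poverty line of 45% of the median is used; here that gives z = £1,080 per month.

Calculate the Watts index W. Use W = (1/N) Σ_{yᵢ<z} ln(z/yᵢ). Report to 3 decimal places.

Below the line: £300, £700, £1,000 (q = 3 of N = 11).
Log shortfalls: ln(1080/300) = 1.2809; ln(1080/700) = 0.4336; ln(1080/1000) = 0.0770.
W = 1.791531 / 11 = 0.163.

0.163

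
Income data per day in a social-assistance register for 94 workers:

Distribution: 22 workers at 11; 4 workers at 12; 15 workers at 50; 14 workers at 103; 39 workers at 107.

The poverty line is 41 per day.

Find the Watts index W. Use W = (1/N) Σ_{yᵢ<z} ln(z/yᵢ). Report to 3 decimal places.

Incomes under z: 22×11, 4×12 (q = 26 of N = 94).
ln(z/y) terms: ln(41/11) = 1.3157 (×22); ln(41/12) = 1.2287 (×4).
W = 33.859551 / 94 = 0.360.

0.360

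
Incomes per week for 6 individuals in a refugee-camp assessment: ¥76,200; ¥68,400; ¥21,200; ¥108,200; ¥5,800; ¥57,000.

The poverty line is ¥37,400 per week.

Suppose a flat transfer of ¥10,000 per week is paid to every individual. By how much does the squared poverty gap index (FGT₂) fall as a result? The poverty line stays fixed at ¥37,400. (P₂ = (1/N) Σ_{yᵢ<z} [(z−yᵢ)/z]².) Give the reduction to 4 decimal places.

Before: below the line — ¥5,800, ¥21,200; squared poverty gap index (FGT₂) = 0.150252.
After the ¥10,000 transfer: below the line — ¥15,800, ¥31,200; squared poverty gap index (FGT₂) = 0.060172.
Reduction = 0.150252 − 0.060172 = 0.0901.

0.0901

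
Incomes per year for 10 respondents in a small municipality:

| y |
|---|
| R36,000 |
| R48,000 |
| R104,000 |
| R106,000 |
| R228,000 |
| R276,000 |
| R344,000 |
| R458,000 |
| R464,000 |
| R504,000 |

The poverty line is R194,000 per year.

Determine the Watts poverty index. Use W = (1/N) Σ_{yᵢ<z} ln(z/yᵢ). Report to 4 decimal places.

Below z: R36,000, R48,000, R104,000, R106,000 (q = 4 of N = 10).
ln(z/y) terms: ln(194000/36000) = 1.6843; ln(194000/48000) = 1.3967; ln(194000/104000) = 0.6235; ln(194000/106000) = 0.6044.
W = 4.308883 / 10 = 0.4309.

0.4309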